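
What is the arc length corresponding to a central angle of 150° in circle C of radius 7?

The full circumference is 2πr = 2π(7) = 14*pi.
The arc spans 150° out of 360°, which is a fraction of 5/12.
Arc length = 14*pi × 5/12 = 35*pi/6.

35*pi/6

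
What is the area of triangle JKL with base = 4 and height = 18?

A triangle's area is half the area of a rectangle with the same base and height.
Area = (1/2) * 4 * 18 = 36.

36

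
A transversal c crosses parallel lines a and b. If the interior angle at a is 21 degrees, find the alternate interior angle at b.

Alternate interior angles lie on opposite sides of the transversal, between the parallel lines.
By the alternate interior angle theorem, they are equal: 21 degrees.

21 degrees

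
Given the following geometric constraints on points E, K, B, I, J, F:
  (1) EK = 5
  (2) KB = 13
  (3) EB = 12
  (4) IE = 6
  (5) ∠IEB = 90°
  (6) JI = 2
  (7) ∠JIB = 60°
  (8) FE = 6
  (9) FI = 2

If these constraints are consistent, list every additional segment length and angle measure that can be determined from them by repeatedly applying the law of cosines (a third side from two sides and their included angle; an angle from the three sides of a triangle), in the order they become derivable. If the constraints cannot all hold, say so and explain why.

The constraints are consistent. Derivable facts, in order:
After 1 step:
- BI = 6·√5
- ∠BEK = 90°
- ∠BKE = 67.38°
- ∠EBK = 22.62°
- ∠EFI = 80.41°
- ∠EIF = 80.41°
- ∠FEI = 19.19°
After 2 steps:
- BJ ≈ 12.54
- ∠BIE = 63.43°
- ∠EBI = 26.57°
After 3 steps:
- ∠BJI = 112.06°
- ∠IBJ = 7.94°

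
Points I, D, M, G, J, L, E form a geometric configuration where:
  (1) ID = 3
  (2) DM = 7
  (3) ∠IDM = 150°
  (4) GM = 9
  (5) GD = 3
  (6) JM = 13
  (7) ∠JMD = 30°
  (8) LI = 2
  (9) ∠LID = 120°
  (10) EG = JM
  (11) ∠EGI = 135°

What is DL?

Step 1: By the law of cosines on triangle DIL: DL² = 3² + 2² − 2·3·2·cos(120°) = 19, so DL = √19.

Therefore, the length of DL = √19.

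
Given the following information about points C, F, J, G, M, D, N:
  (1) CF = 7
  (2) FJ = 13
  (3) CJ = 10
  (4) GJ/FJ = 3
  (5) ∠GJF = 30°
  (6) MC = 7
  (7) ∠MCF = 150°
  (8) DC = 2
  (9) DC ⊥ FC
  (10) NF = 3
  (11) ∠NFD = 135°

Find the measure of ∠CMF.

Step 1: By the law of cosines on triangle MCF: MF² = 7² + 7² − 2·7·7·cos(150°) = 182.87, so MF ≈ 13.52.
Step 2: By the inverse law of cosines on triangle CMF: cos(∠CMF) = (7² + 13.52² − 7²) / (2·7·13.52) = 182.87/189.32 = 0.9659, so ∠CMF = 15°.

Therefore, the measure of angle ∠CMF = 15°.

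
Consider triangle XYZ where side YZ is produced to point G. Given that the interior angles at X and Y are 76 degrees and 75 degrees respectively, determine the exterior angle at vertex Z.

Exterior angle = 76 + 75 = 151 degrees (exterior angle theorem).

151 degrees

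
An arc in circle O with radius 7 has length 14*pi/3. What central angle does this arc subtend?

Arc length L = 2πr × θ/360, so θ = 360L / (2πr).
θ = 360 × 14*pi/3 / (2π × 7)
θ = 120°
θ = 120°

120°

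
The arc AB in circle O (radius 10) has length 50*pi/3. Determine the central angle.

The full circumference is 2πr = 20*pi.
The arc is 50*pi/3 / 20*pi = 5/6 of the full circle.
So the central angle = 5/6 × 360° = 300°.

300°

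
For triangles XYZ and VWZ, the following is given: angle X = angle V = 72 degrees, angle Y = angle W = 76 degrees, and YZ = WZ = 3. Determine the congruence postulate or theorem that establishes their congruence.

The given information matches AAS: Two pairs of corresponding angles and a non-included side are equal (Angle-Angle-Side).

AAS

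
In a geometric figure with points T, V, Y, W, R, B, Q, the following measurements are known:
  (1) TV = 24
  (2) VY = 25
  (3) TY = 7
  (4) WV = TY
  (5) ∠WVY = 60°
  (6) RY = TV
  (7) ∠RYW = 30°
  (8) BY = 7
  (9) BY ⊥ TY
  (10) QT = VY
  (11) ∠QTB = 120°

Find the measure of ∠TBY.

Step 1: By the law of cosines on triangle BYT: BT² = 7² + 7² − 2·7·7·cos(90°) = 98, so BT = 7·√2.
Step 2: By the inverse law of cosines on triangle TBY: cos(∠TBY) = ((7·√2)² + 7² − 7²) / (2·7·√2·7) = 98/138.59 = 0.7071, so ∠TBY = 45°.

Therefore, the measure of angle ∠TBY = 45°.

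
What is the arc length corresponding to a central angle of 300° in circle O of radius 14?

Arc length = 2π(14)(5/6) = 70*pi/3

70*pi/3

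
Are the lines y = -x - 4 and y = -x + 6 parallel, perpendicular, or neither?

Slope of line 1: m1 = -1
Slope of line 2: m2 = -1
Two lines are parallel if and only if they have equal slopes (or both are vertical).
Here m1 = m2 = -1, confirming the lines are parallel.

Parallel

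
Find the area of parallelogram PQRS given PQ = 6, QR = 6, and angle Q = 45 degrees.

Area = 6 * 6 * sin(45°) = 36 * sqrt(2)/2 = 18*sqrt(2)

18*sqrt(2)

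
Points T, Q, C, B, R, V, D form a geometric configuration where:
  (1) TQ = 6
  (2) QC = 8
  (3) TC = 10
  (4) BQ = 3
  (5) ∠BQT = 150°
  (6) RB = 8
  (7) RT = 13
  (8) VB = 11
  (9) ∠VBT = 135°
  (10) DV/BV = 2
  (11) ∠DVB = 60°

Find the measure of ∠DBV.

From the given relations: DV = 2·BV = 2·11 = 22.
Step 1: By the law of cosines on triangle BVD: BD² = 11² + 22² − 2·11·22·cos(60°) = 363, so BD = 11·√3.
Step 2: By the inverse law of cosines on triangle DBV: cos(∠DBV) = ((11·√3)² + 11² − 22²) / (2·11·√3·11) = 0/419.16 = 0, so ∠DBV = 90°.

Therefore, the measure of angle ∠DBV = 90°.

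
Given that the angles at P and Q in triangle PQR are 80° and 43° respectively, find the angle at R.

By the triangle angle sum property, the three interior angles of any triangle add up to 180°.
We know angle P = 80° and angle Q = 43°, so their sum is 123°.
Therefore angle R = 180° - 123° = 57°.

57 degrees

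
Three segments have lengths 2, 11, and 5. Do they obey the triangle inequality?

The longest side is 11. The other two sides sum to 2 + 5 = 7.
Since 7 ≤ 11, the two shorter sides cannot reach around to close the triangle.

No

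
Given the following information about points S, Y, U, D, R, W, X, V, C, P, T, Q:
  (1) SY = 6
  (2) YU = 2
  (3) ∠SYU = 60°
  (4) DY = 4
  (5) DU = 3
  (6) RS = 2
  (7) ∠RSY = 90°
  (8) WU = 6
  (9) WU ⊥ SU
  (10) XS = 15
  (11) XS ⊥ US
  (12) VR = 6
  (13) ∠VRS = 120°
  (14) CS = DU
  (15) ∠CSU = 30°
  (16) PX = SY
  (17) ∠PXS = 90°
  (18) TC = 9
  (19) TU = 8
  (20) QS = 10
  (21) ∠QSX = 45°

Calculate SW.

Step 1: By the law of cosines on triangle UYS: US² = 2² + 6² − 2·2·6·cos(60°) = 28, so US = 2·√7.
Step 2: By the law of cosines on triangle SUW: SW² = (2·√7)² + 6² − 2·2·√7·6·cos(90°) = 64, so SW = 8.

Therefore, the length of SW = 8.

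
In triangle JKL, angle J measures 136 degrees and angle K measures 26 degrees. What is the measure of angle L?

Let angle L = x. Then 136 + 26 + x = 180.
x = 180 - 162 = 18 degrees.

18 degrees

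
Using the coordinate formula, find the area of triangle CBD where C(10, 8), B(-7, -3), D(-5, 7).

Using the Shoelace formula for a triangle:
Area = (1/2)|x0(y1 - y2) + x1(y2 - y0) + x2(y0 - y1)|
Area = (1/2)|10(-3 - 7) + -7(7 - 8) + -5(8 - -3)|
Area = (1/2)|-100 + 7 + -55|
Area = (1/2)|-148|
Area = (1/2)(148)
Area = 74

74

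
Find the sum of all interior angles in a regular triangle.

The sum of interior angles of an n-sided polygon is (n - 2) * 180.
For n = 3: (3 - 2) * 180 = 1 * 180 = 180 degrees.

180 degrees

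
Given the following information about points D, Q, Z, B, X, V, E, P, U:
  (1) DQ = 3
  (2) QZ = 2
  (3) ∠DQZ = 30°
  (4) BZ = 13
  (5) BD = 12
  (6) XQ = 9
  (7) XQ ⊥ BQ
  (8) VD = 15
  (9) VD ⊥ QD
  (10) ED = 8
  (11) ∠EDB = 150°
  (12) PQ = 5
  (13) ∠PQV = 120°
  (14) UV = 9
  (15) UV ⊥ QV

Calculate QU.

Step 1: By the law of cosines on triangle VDQ: VQ² = 15² + 3² − 2·15·3·cos(90°) = 234, so VQ = 3·√26.
Step 2: By the law of cosines on triangle QVU: QU² = (3·√26)² + 9² − 2·3·√26·9·cos(90°) = 315, so QU = 3·√35.

Therefore, the length of QU = 3·√35.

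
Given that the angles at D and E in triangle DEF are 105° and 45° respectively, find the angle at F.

By the triangle angle sum property, the three interior angles of any triangle add up to 180°.
We know angle D = 105° and angle E = 45°, so their sum is 150°.
Therefore angle F = 180° - 150° = 30°.

30 degrees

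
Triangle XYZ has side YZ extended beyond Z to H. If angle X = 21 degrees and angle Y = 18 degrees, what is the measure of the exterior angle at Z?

The interior angle at Z is 180 - 21 - 18 = 141 degrees.
The exterior angle and interior angle at Z are supplementary:
Exterior angle = 180 - 141 = 39 degrees.

39 degrees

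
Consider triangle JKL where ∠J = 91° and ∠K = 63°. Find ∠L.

The interior angles sum to 180°: angle L = 180 - 91 - 63 = 26°.
The triangle is obtuse (angles 91°, 63°, 26°).

26 degrees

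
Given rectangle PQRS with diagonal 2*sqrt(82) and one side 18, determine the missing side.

The diagonal of a rectangle forms a right triangle with the two sides.
Rearranging the Pythagorean theorem: missing side = sqrt(d^2 - known^2).
= sqrt(328 - 324) = sqrt(4) = 2.

2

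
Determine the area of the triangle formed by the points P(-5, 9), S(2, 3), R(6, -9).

Shoelace: Area = (1/2)|-5(3--9) + 2(-9-9) + 6(9-3)| = (1/2)(60) = 30

30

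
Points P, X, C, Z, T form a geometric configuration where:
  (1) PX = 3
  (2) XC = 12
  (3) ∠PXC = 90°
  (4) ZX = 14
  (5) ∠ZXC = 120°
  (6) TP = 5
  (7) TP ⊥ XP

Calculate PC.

Step 1: By the law of cosines on triangle PXC: PC² = 3² + 12² − 2·3·12·cos(90°) = 153, so PC = 3·√17.

Therefore, the length of PC = 3·√17.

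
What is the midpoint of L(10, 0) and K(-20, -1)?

M = ((x₁ + x₂)/2, (y₁ + y₂)/2)
= ((10 + -20)/2, (0 + -1)/2)
= (-10/2, -1/2) = (-5, -1/2)

(-5, -1/2)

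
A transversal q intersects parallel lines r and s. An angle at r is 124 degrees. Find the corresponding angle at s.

Corresponding angles formed by parallel lines and a transversal are equal.
The given angle is 124 degrees.
The corresponding angle = 124 degrees.

124 degrees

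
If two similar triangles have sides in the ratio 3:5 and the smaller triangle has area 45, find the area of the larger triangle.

The ratio of areas of similar triangles = (side ratio)^2.
Side ratio = 3:5, so area ratio = 9:25.
Area of the larger triangle / Area of the smaller triangle = 25/9
Area of the larger triangle = 45 * 25/9 = 125

125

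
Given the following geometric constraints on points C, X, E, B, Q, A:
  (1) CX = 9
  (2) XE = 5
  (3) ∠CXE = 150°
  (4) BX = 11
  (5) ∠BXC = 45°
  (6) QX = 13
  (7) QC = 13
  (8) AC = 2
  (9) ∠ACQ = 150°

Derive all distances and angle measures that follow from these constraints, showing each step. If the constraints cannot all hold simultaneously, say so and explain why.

The constraints are consistent.

Step 1: From CX = 9, XE = 5, and ∠CXE = 150°, by the law of cosines:
  CE² = CX² + XE² - 2·CX·XE·cos(150°) = 81 + 25 + 77.94 = 183.9
  CE ≈ 13.56

Step 2: From CX = 9, XB = 11, and ∠CXB = 45°, by the law of cosines:
  CB² = CX² + XB² - 2·CX·XB·cos(45°) = 81 + 121 - 140 = 61.99
  CB ≈ 7.87

Step 3: From QC = 13, CA = 2, and ∠QCA = 150°, by the law of cosines:
  QA² = QC² + CA² - 2·QC·CA·cos(150°) = 169 + 4 + 45.03 = 218
  QA ≈ 14.77

Step 4: From CQ = 13, CX = 9, QX = 13, by the inverse law of cosines:
  cos(∠QCX) = (CQ² + CX² - QX²) / (2·CQ·CX)
  ∠QCX = 69.75°

Step 5: From XC = 9, XQ = 13, CQ = 13, by the inverse law of cosines:
  cos(∠CXQ) = (XC² + XQ² - CQ²) / (2·XC·XQ)
  ∠CXQ = 69.75°

Step 6: From QC = 13, QX = 13, CX = 9, by the inverse law of cosines:
  cos(∠CQX) = (QC² + QX² - CX²) / (2·QC·QX)
  ∠CQX = 40.5°

Step 7: From CB = 7.87, CX = 9, BX = 11, by the inverse law of cosines:
  cos(∠BCX) = (CB² + CX² - BX²) / (2·CB·CX)
  ∠BCX = 81.07°

Step 8: From CE = 13.56, CX = 9, EX = 5, by the inverse law of cosines:
  cos(∠ECX) = (CE² + CX² - EX²) / (2·CE·CX)
  ∠ECX = 10.62°

Step 9: From EC = 13.56, EX = 5, CX = 9, by the inverse law of cosines:
  cos(∠CEX) = (EC² + EX² - CX²) / (2·EC·EX)
  ∠CEX = 19.38°

Step 10: From BC = 7.87, BX = 11, CX = 9, by the inverse law of cosines:
  cos(∠CBX) = (BC² + BX² - CX²) / (2·BC·BX)
  ∠CBX = 53.93°

Step 11: From QA = 14.77, QC = 13, AC = 2, by the inverse law of cosines:
  cos(∠AQC) = (QA² + QC² - AC²) / (2·QA·QC)
  ∠AQC = 3.88°

Step 12: From AC = 2, AQ = 14.77, CQ = 13, by the inverse law of cosines:
  cos(∠CAQ) = (AC² + AQ² - CQ²) / (2·AC·AQ)
  ∠CAQ = 26.12°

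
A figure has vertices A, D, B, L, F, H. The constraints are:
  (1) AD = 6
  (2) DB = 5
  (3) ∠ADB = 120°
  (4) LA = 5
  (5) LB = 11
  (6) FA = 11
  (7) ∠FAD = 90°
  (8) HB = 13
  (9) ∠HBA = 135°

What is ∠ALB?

Step 1: By the law of cosines on triangle ADB: AB² = 6² + 5² − 2·6·5·cos(120°) = 91, so AB = √91.
Step 2: By the inverse law of cosines on triangle ALB: cos(∠ALB) = (5² + 11² − √91²) / (2·5·11) = 55/110 = 0.5, so ∠ALB = 60°.

Therefore, the measure of angle ∠ALB = 60°.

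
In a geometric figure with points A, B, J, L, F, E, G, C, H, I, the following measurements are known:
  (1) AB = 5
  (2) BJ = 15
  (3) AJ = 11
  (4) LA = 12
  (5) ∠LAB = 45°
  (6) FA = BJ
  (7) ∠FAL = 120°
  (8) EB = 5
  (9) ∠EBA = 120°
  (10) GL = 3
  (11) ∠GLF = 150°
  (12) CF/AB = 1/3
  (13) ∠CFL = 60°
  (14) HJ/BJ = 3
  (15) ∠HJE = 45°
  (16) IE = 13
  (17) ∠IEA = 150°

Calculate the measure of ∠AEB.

Step 1: By the law of cosines on triangle EBA: EA² = 5² + 5² − 2·5·5·cos(120°) = 75, so EA = 5·√3.
Step 2: By the inverse law of cosines on triangle AEB: cos(∠AEB) = ((5·√3)² + 5² − 5²) / (2·5·√3·5) = 75/86.6 = 0.866, so ∠AEB = 30°.

Therefore, the measure of angle ∠AEB = 30°.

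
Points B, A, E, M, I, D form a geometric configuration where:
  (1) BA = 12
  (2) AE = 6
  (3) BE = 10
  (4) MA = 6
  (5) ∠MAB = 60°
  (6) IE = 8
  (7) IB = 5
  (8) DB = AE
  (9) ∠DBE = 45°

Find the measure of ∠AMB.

Step 1: By the law of cosines on triangle MAB: MB² = 6² + 12² − 2·6·12·cos(60°) = 108, so MB = 6·√3.
Step 2: By the inverse law of cosines on triangle AMB: cos(∠AMB) = (6² + (6·√3)² − 12²) / (2·6·6·√3) = 0/124.71 = 0, so ∠AMB = 90°.

Therefore, the measure of angle ∠AMB = 90°.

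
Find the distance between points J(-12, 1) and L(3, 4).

d = sqrt((15)^2 + (3)^2) = sqrt(234) = 3*sqrt(26)

3*sqrt(26)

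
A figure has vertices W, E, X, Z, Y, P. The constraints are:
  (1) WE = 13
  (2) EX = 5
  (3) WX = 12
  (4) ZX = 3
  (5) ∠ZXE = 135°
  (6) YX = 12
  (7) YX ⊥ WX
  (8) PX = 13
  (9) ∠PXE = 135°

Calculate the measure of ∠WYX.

Step 1: By the law of cosines on triangle YXW: YW² = 12² + 12² − 2·12·12·cos(90°) = 288, so YW = 12·√2.
Step 2: By the inverse law of cosines on triangle WYX: cos(∠WYX) = ((12·√2)² + 12² − 12²) / (2·12·√2·12) = 288/407.29 = 0.7071, so ∠WYX = 45°.

Therefore, the measure of angle ∠WYX = 45°.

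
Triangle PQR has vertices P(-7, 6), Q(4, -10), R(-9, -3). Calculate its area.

The Shoelace formula computes the area from vertex coordinates by summing cross products.
For vertices (-7,6), (4,-10), (-9,-3):
Signed sum = -7*-10 - 4*6 + 4*-3 - -9*-10 + -9*6 - -7*-3
= 46 + -102 + -75 = -131
Area = (1/2)|-131| = 131/2.

131/2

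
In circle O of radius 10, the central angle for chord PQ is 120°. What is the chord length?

Drop a perpendicular from the center to the chord, bisecting both the chord and the central angle.
Each half-chord = r sin(θ/2) = 10 sin(60°).
The full chord = 2 × 10 × sin(60°) = 10*sqrt(3).

10*sqrt(3)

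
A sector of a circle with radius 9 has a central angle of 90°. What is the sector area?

Sector area = πr² × θ/360
= π × 9² × 1/4
= π × 81 × 1/4
= 81*pi/4

81*pi/4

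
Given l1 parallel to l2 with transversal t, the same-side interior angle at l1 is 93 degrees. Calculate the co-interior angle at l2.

Co-interior angles (same-side interior) formed by parallel lines and a transversal are supplementary (sum to 180 degrees).
The given angle is 93 degrees.
The co-interior angle = 180 - 93 = 87 degrees.

87 degrees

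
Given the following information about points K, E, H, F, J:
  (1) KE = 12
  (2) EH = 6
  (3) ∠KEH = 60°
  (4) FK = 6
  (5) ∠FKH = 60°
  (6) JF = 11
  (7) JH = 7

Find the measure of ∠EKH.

Step 1: By the law of cosines on triangle KEH: KH² = 12² + 6² − 2·12·6·cos(60°) = 108, so KH = 6·√3.
Step 2: By the inverse law of cosines on triangle EKH: cos(∠EKH) = (12² + (6·√3)² − 6²) / (2·12·6·√3) = 216/249.42 = 0.866, so ∠EKH = 30°.

Therefore, the measure of angle ∠EKH = 30°.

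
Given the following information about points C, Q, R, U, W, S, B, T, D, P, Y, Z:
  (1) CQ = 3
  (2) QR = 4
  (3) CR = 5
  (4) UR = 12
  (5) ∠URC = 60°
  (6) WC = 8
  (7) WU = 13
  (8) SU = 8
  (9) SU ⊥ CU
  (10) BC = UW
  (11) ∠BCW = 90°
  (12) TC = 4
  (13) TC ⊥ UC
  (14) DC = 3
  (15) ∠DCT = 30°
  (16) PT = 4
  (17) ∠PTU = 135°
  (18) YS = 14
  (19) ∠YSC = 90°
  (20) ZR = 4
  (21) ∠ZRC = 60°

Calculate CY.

Step 1: By the law of cosines on triangle URC: UC² = 12² + 5² − 2·12·5·cos(60°) = 109, so UC = √109.
Step 2: By the law of cosines on triangle CUS: CS² = √109² + 8² − 2·√109·8·cos(90°) = 173, so CS = √173.
Step 3: By the law of cosines on triangle CSY: CY² = √173² + 14² − 2·√173·14·cos(90°) = 369, so CY = 3·√41.

Therefore, the length of CY = 3·√41.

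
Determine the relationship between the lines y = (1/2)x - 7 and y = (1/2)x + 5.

Slope of line 1: m1 = 1/2
Slope of line 2: m2 = 1/2
m1 = m2, so the lines are parallel.

Parallel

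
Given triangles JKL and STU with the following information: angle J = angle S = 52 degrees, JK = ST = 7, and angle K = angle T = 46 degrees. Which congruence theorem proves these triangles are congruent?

The given information matches ASA: Two pairs of corresponding angles and the included side are equal (Angle-Side-Angle).

ASA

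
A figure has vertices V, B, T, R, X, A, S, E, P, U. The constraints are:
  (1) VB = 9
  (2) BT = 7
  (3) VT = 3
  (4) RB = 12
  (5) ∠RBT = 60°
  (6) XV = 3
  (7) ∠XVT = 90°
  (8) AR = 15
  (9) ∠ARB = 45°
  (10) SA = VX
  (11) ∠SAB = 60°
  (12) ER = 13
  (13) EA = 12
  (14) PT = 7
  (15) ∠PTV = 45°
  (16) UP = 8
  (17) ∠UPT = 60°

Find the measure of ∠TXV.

Step 1: By the law of cosines on triangle XVT: XT² = 3² + 3² − 2·3·3·cos(90°) = 18, so XT = 3·√2.
Step 2: By the inverse law of cosines on triangle TXV: cos(∠TXV) = ((3·√2)² + 3² − 3²) / (2·3·√2·3) = 18/25.46 = 0.7071, so ∠TXV = 45°.

Therefore, the measure of angle ∠TXV = 45°.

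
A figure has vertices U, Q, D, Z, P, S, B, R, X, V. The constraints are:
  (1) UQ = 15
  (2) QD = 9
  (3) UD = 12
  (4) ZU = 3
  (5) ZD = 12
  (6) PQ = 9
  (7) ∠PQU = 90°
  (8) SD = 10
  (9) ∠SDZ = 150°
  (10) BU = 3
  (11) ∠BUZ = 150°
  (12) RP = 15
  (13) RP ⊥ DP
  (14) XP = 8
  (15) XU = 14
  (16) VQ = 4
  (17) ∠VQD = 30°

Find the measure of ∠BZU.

Step 1: By the law of cosines on triangle ZUB: ZB² = 3² + 3² − 2·3·3·cos(150°) = 33.59, so ZB ≈ 5.8.
Step 2: By the inverse law of cosines on triangle BZU: cos(∠BZU) = (5.8² + 3² − 3²) / (2·5.8·3) = 33.59/34.77 = 0.9659, so ∠BZU = 15°.

Therefore, the measure of angle ∠BZU = 15°.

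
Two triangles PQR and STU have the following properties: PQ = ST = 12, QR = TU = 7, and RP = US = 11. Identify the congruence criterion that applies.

The given information matches SSS: All three pairs of corresponding sides are equal (Side-Side-Side).

SSS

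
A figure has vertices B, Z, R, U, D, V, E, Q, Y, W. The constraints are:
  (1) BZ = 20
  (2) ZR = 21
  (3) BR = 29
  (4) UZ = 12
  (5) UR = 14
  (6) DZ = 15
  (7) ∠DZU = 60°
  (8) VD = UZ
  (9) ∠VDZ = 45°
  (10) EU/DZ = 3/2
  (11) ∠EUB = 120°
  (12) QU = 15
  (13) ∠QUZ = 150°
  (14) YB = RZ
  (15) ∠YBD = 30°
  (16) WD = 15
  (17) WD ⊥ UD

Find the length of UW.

Step 1: By the law of cosines on triangle UZD: UD² = 12² + 15² − 2·12·15·cos(60°) = 189, so UD = 3·√21.
Step 2: By the law of cosines on triangle UDW: UW² = (3·√21)² + 15² − 2·3·√21·15·cos(90°) = 414, so UW = 3·√46.

Therefore, the length of UW = 3·√46.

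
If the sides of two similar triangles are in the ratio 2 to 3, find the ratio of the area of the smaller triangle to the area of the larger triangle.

Area scales with the square of linear dimensions. If every length is multiplied by 2/3, then the area is multiplied by (2/3)^2 = 4/9.
The area ratio is 4:9.

4:9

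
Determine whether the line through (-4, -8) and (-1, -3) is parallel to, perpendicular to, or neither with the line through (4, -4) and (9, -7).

Slope of line 1: m1 = (-3 - -8)/(-1 - -4) = 5/3 = 5/3
Slope of line 2: m2 = (-7 - -4)/(9 - 4) = -3/5 = -3/5
m1 * m2 = (5/3) * (-3/5) = -1 = -1, so the lines are perpendicular.

Perpendicular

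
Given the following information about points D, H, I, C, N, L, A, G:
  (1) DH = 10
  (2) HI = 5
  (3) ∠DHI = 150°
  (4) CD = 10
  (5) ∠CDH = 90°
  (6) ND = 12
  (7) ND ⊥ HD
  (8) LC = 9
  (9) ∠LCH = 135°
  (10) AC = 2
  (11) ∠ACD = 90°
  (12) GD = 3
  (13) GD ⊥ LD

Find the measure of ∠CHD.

Step 1: By the law of cosines on triangle HDC: HC² = 10² + 10² − 2·10·10·cos(90°) = 200, so HC = 10·√2.
Step 2: By the inverse law of cosines on triangle CHD: cos(∠CHD) = ((10·√2)² + 10² − 10²) / (2·10·√2·10) = 200/282.84 = 0.7071, so ∠CHD = 45°.

Therefore, the measure of angle ∠CHD = 45°.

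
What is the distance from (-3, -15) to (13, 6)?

d = sqrt((16)^2 + (21)^2) = sqrt(697)

sqrt(697)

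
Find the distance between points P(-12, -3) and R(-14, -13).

d = sqrt((-14 - -12)^2 + (-13 - -3)^2)
d = sqrt(-2^2 + -10^2)
d = sqrt(4 + 100)
d = sqrt(104) = 2*sqrt(26)

2*sqrt(26)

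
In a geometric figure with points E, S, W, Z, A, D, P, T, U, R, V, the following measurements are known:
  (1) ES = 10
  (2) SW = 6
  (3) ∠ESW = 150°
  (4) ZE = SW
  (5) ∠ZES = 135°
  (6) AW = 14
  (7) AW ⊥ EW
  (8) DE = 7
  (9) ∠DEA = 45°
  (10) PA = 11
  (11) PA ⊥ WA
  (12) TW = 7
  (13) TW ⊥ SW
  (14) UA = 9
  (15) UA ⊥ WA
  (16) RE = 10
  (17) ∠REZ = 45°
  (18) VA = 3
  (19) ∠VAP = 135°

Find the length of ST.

Step 1: By the law of cosines on triangle SWT: ST² = 6² + 7² − 2·6·7·cos(90°) = 85, so ST = √85.

Therefore, the length of ST = √85.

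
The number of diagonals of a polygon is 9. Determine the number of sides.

Using d = n(n - 3)/2, we solve 9 = n(n - 3)/2.
So n(n - 3) = 18.
Testing n = 6: 6 * 3 = 18 = 18. Correct.
The polygon has 6 sides.

6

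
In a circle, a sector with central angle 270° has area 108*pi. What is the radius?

r² = 360 × 108*pi / (π × 270) = 144, so r = 12.

12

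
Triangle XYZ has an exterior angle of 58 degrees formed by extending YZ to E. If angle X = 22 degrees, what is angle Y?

By the exterior angle theorem: exterior angle = sum of remote interior angles.
58 = 22 + angle Y
angle Y = 58 - 22 = 36 degrees

36 degrees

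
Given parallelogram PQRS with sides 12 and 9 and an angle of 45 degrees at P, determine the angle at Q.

Opposite sides of a parallelogram are parallel, so consecutive angles form co-interior angles on a transversal.
Co-interior angles sum to 180°, giving angle Q = 180 - 45 = 135 degrees.

135 degrees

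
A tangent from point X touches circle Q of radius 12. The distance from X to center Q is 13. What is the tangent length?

Let T be the point of tangency. Then QT ⊥ XT (radius ⊥ tangent).
In right triangle QTX: QX² = QT² + XT²
13² = 12² + XT²
XT² = 25, XT = 5

5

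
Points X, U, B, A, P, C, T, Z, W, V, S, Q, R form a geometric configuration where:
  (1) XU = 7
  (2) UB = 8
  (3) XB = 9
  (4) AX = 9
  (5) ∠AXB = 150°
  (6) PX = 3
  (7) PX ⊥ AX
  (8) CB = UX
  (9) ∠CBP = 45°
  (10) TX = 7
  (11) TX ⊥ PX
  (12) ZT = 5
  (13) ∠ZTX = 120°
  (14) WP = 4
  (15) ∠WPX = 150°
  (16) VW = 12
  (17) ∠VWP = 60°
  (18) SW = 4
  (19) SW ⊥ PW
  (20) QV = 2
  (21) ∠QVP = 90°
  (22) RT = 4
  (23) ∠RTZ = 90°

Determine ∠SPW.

Step 1: By the law of cosines on triangle PWS: PS² = 4² + 4² − 2·4·4·cos(90°) = 32, so PS = 4·√2.
Step 2: By the inverse law of cosines on triangle SPW: cos(∠SPW) = ((4·√2)² + 4² − 4²) / (2·4·√2·4) = 32/45.25 = 0.7071, so ∠SPW = 45°.

Therefore, the measure of angle ∠SPW = 45°.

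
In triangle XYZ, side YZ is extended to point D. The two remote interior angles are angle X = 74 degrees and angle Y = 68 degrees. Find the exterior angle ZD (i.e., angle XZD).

By the exterior angle theorem, an exterior angle of a triangle equals the sum of the two remote interior angles.
Exterior angle = angle X + angle Y
Exterior angle = 74 + 68 = 142 degrees

142 degrees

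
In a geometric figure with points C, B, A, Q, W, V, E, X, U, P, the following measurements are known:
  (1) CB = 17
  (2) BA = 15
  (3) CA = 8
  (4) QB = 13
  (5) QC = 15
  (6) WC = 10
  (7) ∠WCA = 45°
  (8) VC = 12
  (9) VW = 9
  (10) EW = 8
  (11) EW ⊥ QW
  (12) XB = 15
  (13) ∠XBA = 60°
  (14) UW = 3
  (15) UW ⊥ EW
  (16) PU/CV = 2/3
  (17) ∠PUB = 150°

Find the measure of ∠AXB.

Step 1: By the law of cosines on triangle XBA: XA² = 15² + 15² − 2·15·15·cos(60°) = 225, so XA = 15.
Step 2: By the inverse law of cosines on triangle AXB: cos(∠AXB) = (15² + 15² − 15²) / (2·15·15) = 225/450 = 0.5, so ∠AXB = 60°.

Therefore, the measure of angle ∠AXB = 60°.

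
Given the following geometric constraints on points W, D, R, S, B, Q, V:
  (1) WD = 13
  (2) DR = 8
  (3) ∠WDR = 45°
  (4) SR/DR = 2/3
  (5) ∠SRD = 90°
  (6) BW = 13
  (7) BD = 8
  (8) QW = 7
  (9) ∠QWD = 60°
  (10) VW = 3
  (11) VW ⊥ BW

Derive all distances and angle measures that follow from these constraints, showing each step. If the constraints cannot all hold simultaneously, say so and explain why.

The constraints are consistent.

From the given relations:
  SR = 2/3·DR = 2/3·8 ≈ 5.33

Step 1: From WD = 13, DR = 8, and ∠WDR = 45°, by the law of cosines:
  WR² = WD² + DR² - 2·WD·DR·cos(45°) = 169 + 64 - 147.1 = 85.92
  WR ≈ 9.27

Step 2: From DR = 8, RS = 5.33, and ∠DRS = 90°, by the law of cosines:
  DS² = DR² + RS² - 2·DR·RS·cos(90°) = 64 + 28.44 - 0 = 92.44
  DS = 8/3·√13

Step 3: From DW = 13, WQ = 7, and ∠DWQ = 60°, by the law of cosines:
  DQ² = DW² + WQ² - 2·DW·WQ·cos(60°) = 169 + 49 - 91 = 127
  DQ = √127

Step 4: From BW = 13, WV = 3, and ∠BWV = 90°, by the law of cosines:
  BV² = BW² + WV² - 2·BW·WV·cos(90°) = 169 + 9 - 0 = 178
  BV = √178

Step 5: From WB = 13, WD = 13, BD = 8, by the inverse law of cosines:
  cos(∠BWD) = (WB² + WD² - BD²) / (2·WB·WD)
  ∠BWD = 35.84°

Step 6: From DB = 8, DW = 13, BW = 13, by the inverse law of cosines:
  cos(∠BDW) = (DB² + DW² - BW²) / (2·DB·DW)
  ∠BDW = 72.08°

Step 7: From BD = 8, BW = 13, DW = 13, by the inverse law of cosines:
  cos(∠DBW) = (BD² + BW² - DW²) / (2·BD·BW)
  ∠DBW = 72.08°

Step 8: From WD = 13, WR = 9.27, DR = 8, by the inverse law of cosines:
  cos(∠DWR) = (WD² + WR² - DR²) / (2·WD·WR)
  ∠DWR = 37.61°

Step 9: From DQ = √127, DW = 13, QW = 7, by the inverse law of cosines:
  cos(∠QDW) = (DQ² + DW² - QW²) / (2·DQ·DW)
  ∠QDW = 32.54°

Step 10: From DR = 8, DS = 8/3·√13, RS = 5.33, by the inverse law of cosines:
  cos(∠RDS) = (DR² + DS² - RS²) / (2·DR·DS)
  ∠RDS = 33.69°

Step 11: From RD = 8, RW = 9.27, DW = 13, by the inverse law of cosines:
  cos(∠DRW) = (RD² + RW² - DW²) / (2·RD·RW)
  ∠DRW = 97.39°

Step 12: From SD = 8/3·√13, SR = 5.33, DR = 8, by the inverse law of cosines:
  cos(∠DSR) = (SD² + SR² - DR²) / (2·SD·SR)
  ∠DSR = 56.31°

Step 13: From BV = √178, BW = 13, VW = 3, by the inverse law of cosines:
  cos(∠VBW) = (BV² + BW² - VW²) / (2·BV·BW)
  ∠VBW = 12.99°

Step 14: From QD = √127, QW = 7, DW = 13, by the inverse law of cosines:
  cos(∠DQW) = (QD² + QW² - DW²) / (2·QD·QW)
  ∠DQW = 87.46°

Step 15: From VB = √178, VW = 3, BW = 13, by the inverse law of cosines:
  cos(∠BVW) = (VB² + VW² - BW²) / (2·VB·VW)
  ∠BVW = 77.01°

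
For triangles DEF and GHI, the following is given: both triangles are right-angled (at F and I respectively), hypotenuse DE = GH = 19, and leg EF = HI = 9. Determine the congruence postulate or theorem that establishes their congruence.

The given information provides:
both triangles are right-angled (at F and I respectively), hypotenuse DE = GH = 19, and leg EF = HI = 9
This matches the HL congruence theorem.
The hypotenuse and one leg of two right triangles are equal (Hypotenuse-Leg).

HL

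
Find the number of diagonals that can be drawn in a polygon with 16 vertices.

The number of diagonals in an n-gon is n(n - 3)/2.
For n = 16: 16(16 - 3)/2 = 16 × 13 / 2 = 104.

104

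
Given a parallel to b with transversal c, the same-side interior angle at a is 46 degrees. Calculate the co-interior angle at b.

Co-interior angles (same-side interior) formed by parallel lines and a transversal are supplementary (sum to 180 degrees).
The given angle is 46 degrees.
The co-interior angle = 180 - 46 = 134 degrees.

134 degrees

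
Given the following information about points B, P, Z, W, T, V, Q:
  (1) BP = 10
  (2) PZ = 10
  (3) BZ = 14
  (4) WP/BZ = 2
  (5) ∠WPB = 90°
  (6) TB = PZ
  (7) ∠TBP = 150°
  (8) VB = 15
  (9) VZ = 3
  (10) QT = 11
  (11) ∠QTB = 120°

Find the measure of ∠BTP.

From the given relations: TB = PZ = 10.
Step 1: By the law of cosines on triangle TBP: TP² = 10² + 10² − 2·10·10·cos(150°) = 373.21, so TP ≈ 19.32.
Step 2: By the inverse law of cosines on triangle BTP: cos(∠BTP) = (10² + 19.32² − 10²) / (2·10·19.32) = 373.21/386.37 = 0.9659, so ∠BTP = 15°.

Therefore, the measure of angle ∠BTP = 15°.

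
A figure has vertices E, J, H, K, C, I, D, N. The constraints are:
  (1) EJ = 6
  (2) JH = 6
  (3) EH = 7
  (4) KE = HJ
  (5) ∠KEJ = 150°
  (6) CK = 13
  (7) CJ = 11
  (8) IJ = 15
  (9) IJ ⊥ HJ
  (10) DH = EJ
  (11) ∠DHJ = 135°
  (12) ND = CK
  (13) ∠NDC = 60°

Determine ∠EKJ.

From the given relations: KE = HJ = 6.
Step 1: By the law of cosines on triangle KEJ: KJ² = 6² + 6² − 2·6·6·cos(150°) = 134.35, so KJ ≈ 11.59.
Step 2: By the inverse law of cosines on triangle EKJ: cos(∠EKJ) = (6² + 11.59² − 6²) / (2·6·11.59) = 134.35/139.09 = 0.9659, so ∠EKJ = 15°.

Therefore, the measure of angle ∠EKJ = 15°.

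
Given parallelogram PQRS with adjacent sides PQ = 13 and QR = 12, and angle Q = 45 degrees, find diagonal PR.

The diagonal of a parallelogram can be found by treating two adjacent sides and the diagonal as a triangle.
Applying the law of cosines with sides 13, 12 and included angle 45°:
d^2 = 169 + 144 - 312*cos(45°) = 313 - 156*sqrt(2)
d = sqrt(313 - 156*sqrt(2))

sqrt(313 - 156*sqrt(2))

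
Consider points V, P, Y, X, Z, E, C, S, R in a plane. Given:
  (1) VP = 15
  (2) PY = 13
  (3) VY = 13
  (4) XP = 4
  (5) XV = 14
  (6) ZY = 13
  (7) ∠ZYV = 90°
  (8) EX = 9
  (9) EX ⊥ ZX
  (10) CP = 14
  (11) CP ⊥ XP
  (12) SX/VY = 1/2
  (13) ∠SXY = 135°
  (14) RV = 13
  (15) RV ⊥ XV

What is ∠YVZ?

Step 1: By the law of cosines on triangle VYZ: VZ² = 13² + 13² − 2·13·13·cos(90°) = 338, so VZ = 13·√2.
Step 2: By the inverse law of cosines on triangle YVZ: cos(∠YVZ) = (13² + (13·√2)² − 13²) / (2·13·13·√2) = 338/478 = 0.7071, so ∠YVZ = 45°.

Therefore, the measure of angle ∠YVZ = 45°.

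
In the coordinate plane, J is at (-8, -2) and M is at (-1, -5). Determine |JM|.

The horizontal distance is |-1 - -8| = 7 and the vertical distance is |-5 - -2| = 3.
By the Pythagorean theorem, d = sqrt(7^2 + 3^2) = sqrt(58).

sqrt(58)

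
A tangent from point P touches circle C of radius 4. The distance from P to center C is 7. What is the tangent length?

The tangent, radius, and line from the external point to the center form a right triangle.
The right angle is where the tangent meets the radius.
By the Pythagorean theorem: tangent² + 4² = 7²
tangent² = 49 - 16 = 33
tangent = sqrt(33)

sqrt(33)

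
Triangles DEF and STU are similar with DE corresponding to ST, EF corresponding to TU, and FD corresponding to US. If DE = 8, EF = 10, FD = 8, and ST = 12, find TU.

k = 12/8 = 3/2. TU = 3/2 * 10 = 15.

15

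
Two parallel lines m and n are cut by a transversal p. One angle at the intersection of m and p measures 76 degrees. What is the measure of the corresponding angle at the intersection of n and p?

Corresponding angles formed by parallel lines and a transversal are equal.
The given angle is 76 degrees.
The corresponding angle = 76 degrees.

76 degrees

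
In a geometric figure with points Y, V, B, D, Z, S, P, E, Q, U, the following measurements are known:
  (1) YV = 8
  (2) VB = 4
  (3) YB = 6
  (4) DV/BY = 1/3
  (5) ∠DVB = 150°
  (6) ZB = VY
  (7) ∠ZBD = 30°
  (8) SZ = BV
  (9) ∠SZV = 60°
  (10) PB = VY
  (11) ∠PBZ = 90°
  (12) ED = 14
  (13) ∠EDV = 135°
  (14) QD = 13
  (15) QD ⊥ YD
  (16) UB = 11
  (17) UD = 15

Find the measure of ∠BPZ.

From the given relations: PB = VY = 8; ZB = VY = 8.
Step 1: By the law of cosines on triangle PBZ: PZ² = 8² + 8² − 2·8·8·cos(90°) = 128, so PZ = 8·√2.
Step 2: By the inverse law of cosines on triangle BPZ: cos(∠BPZ) = (8² + (8·√2)² − 8²) / (2·8·8·√2) = 128/181.02 = 0.7071, so ∠BPZ = 45°.

Therefore, the measure of angle ∠BPZ = 45°.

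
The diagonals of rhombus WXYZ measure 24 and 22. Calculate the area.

Area = (24 * 22) / 2 = 528 / 2 = 264

264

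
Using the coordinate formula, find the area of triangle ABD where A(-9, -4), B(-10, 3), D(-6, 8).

Using the Shoelace formula for a triangle:
Area = (1/2)|x0(y1 - y2) + x1(y2 - y0) + x2(y0 - y1)|
Area = (1/2)|-9(3 - 8) + -10(8 - -4) + -6(-4 - 3)|
Area = (1/2)|45 + -120 + 42|
Area = (1/2)|-33|
Area = (1/2)(33)
Area = 33/2

33/2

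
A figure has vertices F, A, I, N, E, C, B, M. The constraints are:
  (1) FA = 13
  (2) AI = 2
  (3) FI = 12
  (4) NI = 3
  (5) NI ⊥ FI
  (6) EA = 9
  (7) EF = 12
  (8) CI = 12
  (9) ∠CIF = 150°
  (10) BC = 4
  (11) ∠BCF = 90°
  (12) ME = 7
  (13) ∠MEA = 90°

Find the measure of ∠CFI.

Step 1: By the law of cosines on triangle FIC: FC² = 12² + 12² − 2·12·12·cos(150°) = 537.42, so FC ≈ 23.18.
Step 2: By the inverse law of cosines on triangle CFI: cos(∠CFI) = (23.18² + 12² − 12²) / (2·23.18·12) = 537.42/556.37 = 0.9659, so ∠CFI = 15°.

Therefore, the measure of angle ∠CFI = 15°.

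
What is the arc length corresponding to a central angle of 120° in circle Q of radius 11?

Arc length = 2πr × θ/360
= 2π × 11 × 1/3
= 22*pi/3

22*pi/3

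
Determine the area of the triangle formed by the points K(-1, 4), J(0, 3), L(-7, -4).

The Shoelace formula computes the area from vertex coordinates by summing cross products.
For vertices (-1,4), (0,3), (-7,-4):
Signed sum = -1*3 - 0*4 + 0*-4 - -7*3 + -7*4 - -1*-4
= -3 + 21 + -32 = -14
Area = (1/2)|-14| = 7.

7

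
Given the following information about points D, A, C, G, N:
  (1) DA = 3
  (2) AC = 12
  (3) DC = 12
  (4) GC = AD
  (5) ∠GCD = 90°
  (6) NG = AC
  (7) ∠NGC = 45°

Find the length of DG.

From the given relations: GC = AD = 3.
Step 1: By the law of cosines on triangle DCG: DG² = 12² + 3² − 2·12·3·cos(90°) = 153, so DG = 3·√17.

Therefore, the length of DG = 3·√17.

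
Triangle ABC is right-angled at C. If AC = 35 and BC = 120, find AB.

AB = sqrt(35^2 + 120^2) = sqrt(15625) = 125

125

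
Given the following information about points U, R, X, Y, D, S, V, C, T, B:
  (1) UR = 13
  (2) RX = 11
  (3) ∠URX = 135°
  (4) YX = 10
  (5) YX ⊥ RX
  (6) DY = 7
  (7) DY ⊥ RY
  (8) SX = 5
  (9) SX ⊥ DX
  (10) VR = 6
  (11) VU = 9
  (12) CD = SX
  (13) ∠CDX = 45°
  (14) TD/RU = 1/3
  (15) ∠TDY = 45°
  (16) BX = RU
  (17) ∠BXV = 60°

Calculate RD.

Step 1: By the law of cosines on triangle RXY: RY² = 11² + 10² − 2·11·10·cos(90°) = 221, so RY ≈ 14.87.
Step 2: By the law of cosines on triangle RYD: RD² = 14.87² + 7² − 2·14.87·7·cos(90°) = 270, so RD = 3·√30.

Therefore, the length of RD = 3·√30.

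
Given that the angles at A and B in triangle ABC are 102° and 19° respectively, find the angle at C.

The interior angles sum to 180°: angle C = 180 - 102 - 19 = 59°.
The triangle is obtuse (angles 102°, 19°, 59°).

59 degrees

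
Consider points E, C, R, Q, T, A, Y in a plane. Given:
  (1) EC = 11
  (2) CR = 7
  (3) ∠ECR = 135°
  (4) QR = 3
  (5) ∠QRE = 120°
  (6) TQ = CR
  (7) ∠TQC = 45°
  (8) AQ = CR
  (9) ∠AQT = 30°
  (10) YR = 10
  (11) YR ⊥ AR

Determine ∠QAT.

From the given relations: AQ = CR = 7; TQ = CR = 7.
Step 1: By the law of cosines on triangle AQT: AT² = 7² + 7² − 2·7·7·cos(30°) = 13.13, so AT ≈ 3.62.
Step 2: By the inverse law of cosines on triangle QAT: cos(∠QAT) = (7² + 3.62² − 7²) / (2·7·3.62) = 13.13/50.73 = 0.2588, so ∠QAT = 75°.

Therefore, the measure of angle ∠QAT = 75°.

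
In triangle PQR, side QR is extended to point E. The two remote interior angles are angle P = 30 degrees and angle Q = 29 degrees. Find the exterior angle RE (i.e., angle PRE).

By the exterior angle theorem, an exterior angle of a triangle equals the sum of the two remote interior angles.
Exterior angle = angle P + angle Q
Exterior angle = 30 + 29 = 59 degrees

59 degrees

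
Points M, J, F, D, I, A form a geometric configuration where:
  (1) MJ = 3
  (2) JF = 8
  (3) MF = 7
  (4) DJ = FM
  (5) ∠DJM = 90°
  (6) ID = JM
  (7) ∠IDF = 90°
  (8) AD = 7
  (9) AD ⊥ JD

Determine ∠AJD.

From the given relations: DJ = FM = 7.
Step 1: By the law of cosines on triangle JDA: JA² = 7² + 7² − 2·7·7·cos(90°) = 98, so JA = 7·√2.
Step 2: By the inverse law of cosines on triangle AJD: cos(∠AJD) = ((7·√2)² + 7² − 7²) / (2·7·√2·7) = 98/138.59 = 0.7071, so ∠AJD = 45°.

Therefore, the measure of angle ∠AJD = 45°.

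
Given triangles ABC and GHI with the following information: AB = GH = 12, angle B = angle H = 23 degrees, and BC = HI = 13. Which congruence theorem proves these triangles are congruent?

The given information provides:
AB = GH = 12, angle B = angle H = 23 degrees, and BC = HI = 13
This matches the SAS congruence theorem.
Two pairs of corresponding sides and the included angle are equal (Side-Angle-Side).

SAS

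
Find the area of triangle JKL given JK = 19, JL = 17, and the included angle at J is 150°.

When two sides and the included angle are known, the area formula is (1/2)ab sin(C).
The height from one side to the opposite vertex is 17 sin(150°) = 17/2.
Area = (1/2) * 19 * 17/2 = 323/4.

323/4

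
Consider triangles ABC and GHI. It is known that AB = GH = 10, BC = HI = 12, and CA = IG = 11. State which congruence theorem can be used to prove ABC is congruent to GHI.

Consider the given information: AB = GH = 10, BC = HI = 12, and CA = IG = 11
This is not ASA or HL: ASA requires two angles and the side between them. HL only applies to right triangles with matching hypotenuse and leg.
The correct criterion is SSS. All three pairs of corresponding sides are equal (Side-Side-Side).

SSS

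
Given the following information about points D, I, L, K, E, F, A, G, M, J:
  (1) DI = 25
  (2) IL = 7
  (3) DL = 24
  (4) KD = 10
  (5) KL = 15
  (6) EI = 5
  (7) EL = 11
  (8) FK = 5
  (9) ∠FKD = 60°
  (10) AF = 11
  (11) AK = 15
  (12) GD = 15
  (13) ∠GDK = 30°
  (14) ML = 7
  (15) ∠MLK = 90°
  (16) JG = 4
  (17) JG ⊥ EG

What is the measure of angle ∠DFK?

Step 1: By the law of cosines on triangle FKD: FD² = 5² + 10² − 2·5·10·cos(60°) = 75, so FD = 5·√3.
Step 2: By the inverse law of cosines on triangle DFK: cos(∠DFK) = ((5·√3)² + 5² − 10²) / (2·5·√3·5) = 0/86.6 = 0, so ∠DFK = 90°.

Therefore, the measure of angle ∠DFK = 90°.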